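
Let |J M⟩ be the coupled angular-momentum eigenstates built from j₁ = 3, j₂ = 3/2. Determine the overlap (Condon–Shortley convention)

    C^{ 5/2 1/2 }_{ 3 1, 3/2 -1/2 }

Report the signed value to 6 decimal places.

-0.119523  (= −√(1/70))

√[6·2!4!1!/8! · 4!2!1!2!3!2!] = √(288/35)
  +(−1)^0/∏(0,2,2,1,2,0)! = 1/8  (running 1/8)
  +(−1)^1/∏(1,1,1,0,3,1)! = -1/6  (running -1/24)
⟨..|..⟩ = √(288/35)·(-1/24) = -0.119523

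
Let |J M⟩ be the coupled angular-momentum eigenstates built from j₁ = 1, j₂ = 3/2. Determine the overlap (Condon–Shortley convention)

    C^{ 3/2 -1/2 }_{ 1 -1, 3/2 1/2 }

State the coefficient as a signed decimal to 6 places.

triangle: 1!·1!·2!/5! = 2/120
(j±m)!: 0!·2!·2!·1!·1!·2! = 8
prefactor² = (2J+1)·Δ·N² = 8/15
  k=1: −1/(1!·0!·1!·1!·0!·1!) = -1
Σ = -1  ⇒  CG² = 8/15·(-1)² = 8/15
CG = −√(8/15) = -0.730297

-0.730297  (= −√(8/15))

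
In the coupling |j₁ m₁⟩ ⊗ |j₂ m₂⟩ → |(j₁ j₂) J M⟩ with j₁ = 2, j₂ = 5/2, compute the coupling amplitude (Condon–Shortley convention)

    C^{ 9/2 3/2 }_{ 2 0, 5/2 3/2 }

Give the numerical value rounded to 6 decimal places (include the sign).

+0.597614

j₁+j₂−J=0  J+j₁−j₂=4  J−j₁+j₂=5  j₁+j₂+J+1=10
(j₁±m₁, j₂±m₂, J±M) = (2,2,4,1,6,3)
P² = 23040/7
sum k=0..0:
  [0] +1/96 = 1/96
S = 1/96
C² = P²·S² = 5/14 ; C = +0.597614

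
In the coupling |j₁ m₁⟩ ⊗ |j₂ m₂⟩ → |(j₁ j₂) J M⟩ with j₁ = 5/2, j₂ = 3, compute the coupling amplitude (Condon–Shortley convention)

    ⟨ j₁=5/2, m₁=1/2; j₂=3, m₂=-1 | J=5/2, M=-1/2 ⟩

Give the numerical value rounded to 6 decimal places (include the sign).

triangle: 3!·2!·3!/9! = 72/362880
(j±m)!: 3!·2!·2!·4!·2!·3! = 6912
prefactor² = (2J+1)·Δ·N² = 288/35
  k=0: +1/(0!·3!·2!·2!·0!·1!) = 1/24
  k=1: −1/(1!·2!·1!·1!·1!·2!) = -1/4
  k=2: +1/(2!·1!·0!·0!·2!·3!) = 1/24
Σ = -1/6  ⇒  CG² = 288/35·(-1/6)² = 8/35
CG = −√(8/35) = -0.478091

-0.478091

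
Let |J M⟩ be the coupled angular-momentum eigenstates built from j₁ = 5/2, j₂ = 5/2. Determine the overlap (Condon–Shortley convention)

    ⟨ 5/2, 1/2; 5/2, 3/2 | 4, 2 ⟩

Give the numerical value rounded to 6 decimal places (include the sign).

√[9·1!4!4!/10! · 3!2!4!1!6!2!] = √(20736/35)
  +(−1)^0/∏(0,1,2,4,2,0)! = 1/96  (running 1/96)
  +(−1)^1/∏(1,0,1,3,3,1)! = -1/36  (running -5/288)
⟨..|..⟩ = √(20736/35)·(-5/288) = -0.422577

-0.422577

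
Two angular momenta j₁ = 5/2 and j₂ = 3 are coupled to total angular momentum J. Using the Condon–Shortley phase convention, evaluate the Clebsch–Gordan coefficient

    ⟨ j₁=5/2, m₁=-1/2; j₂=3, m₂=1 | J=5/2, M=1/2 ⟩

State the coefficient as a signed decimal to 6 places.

j₁+j₂−J=3  J+j₁−j₂=2  J−j₁+j₂=3  j₁+j₂+J+1=9
(j₁±m₁, j₂±m₂, J±M) = (2,3,4,2,3,2)
P² = 288/35
sum k=1..3:
  [1] −1/24 = -1/24
  [2] +1/4 = 1/4
  [3] −1/24 = -1/24
S = 1/6
C² = P²·S² = 8/35 ; C = +0.478091

+√(8/35) = +0.478091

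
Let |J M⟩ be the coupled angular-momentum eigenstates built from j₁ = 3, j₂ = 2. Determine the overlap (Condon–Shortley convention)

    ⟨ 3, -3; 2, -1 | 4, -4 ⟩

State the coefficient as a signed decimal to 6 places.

triangle: 1!·5!·3!/10! = 720/3628800
(j±m)!: 0!·6!·1!·3!·0!·8! = 174182400
prefactor² = (2J+1)·Δ·N² = 311040
  k=1: −1/(1!·0!·5!·0!·0!·3!) = -1/720
Σ = -1/720  ⇒  CG² = 311040·(-1/720)² = 3/5
CG = −√(3/5) = -0.774597

-0.774597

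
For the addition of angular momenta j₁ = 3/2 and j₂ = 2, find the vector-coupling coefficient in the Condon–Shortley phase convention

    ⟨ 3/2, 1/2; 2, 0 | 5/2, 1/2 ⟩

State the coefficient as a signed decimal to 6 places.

+√(3/35) ≈ +0.292770

√[6·1!2!3!/7! · 2!1!2!2!3!2!] = √(48/35)
  +(−1)^0/∏(0,1,1,2,1,1)! = 1/2  (running 1/2)
  +(−1)^1/∏(1,0,0,1,2,2)! = -1/4  (running 1/4)
⟨..|..⟩ = √(48/35)·(1/4) = +0.292770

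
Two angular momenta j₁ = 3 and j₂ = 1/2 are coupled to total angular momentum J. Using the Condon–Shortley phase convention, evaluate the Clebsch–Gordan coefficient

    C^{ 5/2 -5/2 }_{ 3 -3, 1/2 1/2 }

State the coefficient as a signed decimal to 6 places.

j₁+j₂−J=1  J+j₁−j₂=5  J−j₁+j₂=0  j₁+j₂+J+1=7
(j₁±m₁, j₂±m₂, J±M) = (0,6,1,0,0,5)
P² = 86400/7
sum k=1..1:
  [1] −1/120 = -1/120
S = -1/120
C² = P²·S² = 6/7 ; C = -0.925820

−√(6/7) ≈ -0.925820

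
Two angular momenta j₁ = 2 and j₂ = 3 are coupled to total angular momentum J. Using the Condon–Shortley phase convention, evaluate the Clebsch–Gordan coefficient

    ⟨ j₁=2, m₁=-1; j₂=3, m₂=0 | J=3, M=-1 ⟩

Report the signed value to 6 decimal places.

-0.182574

√[7·2!2!4!/9! · 1!3!3!3!2!4!] = √(96/5)
  +(−1)^1/∏(1,1,2,2,0,2)! = -1/8  (running -1/8)
  +(−1)^2/∏(2,0,1,1,1,3)! = 1/12  (running -1/24)
⟨..|..⟩ = √(96/5)·(-1/24) = -0.182574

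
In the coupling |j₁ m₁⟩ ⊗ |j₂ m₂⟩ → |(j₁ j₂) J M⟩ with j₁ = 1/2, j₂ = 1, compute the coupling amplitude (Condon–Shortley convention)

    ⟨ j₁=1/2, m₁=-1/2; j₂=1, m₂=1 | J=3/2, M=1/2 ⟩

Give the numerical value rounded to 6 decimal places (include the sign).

triangle: 0!×1!×2!/4! = 2/24
(j±m)!: 0!×1!×2!×0!×2!×1! = 4
prefactor² = (2J+1)×Δ×N² = 4/3
  k=0: +1/(0!×0!×1!×2!×0!×0!) = 1/2
Σ = 1/2  ⇒  CG² = 4/3×1/2² = 1/3
CG = +√(1/3) = +0.577350

+0.577350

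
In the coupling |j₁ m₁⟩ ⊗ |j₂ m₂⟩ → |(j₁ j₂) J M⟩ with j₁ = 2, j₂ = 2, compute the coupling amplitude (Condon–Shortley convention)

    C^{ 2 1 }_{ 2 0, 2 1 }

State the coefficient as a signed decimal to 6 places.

-0.267261

j₁+j₂−J=2  J+j₁−j₂=2  J−j₁+j₂=2  j₁+j₂+J+1=7
(j₁±m₁, j₂±m₂, J±M) = (2,2,3,1,3,1)
P² = 8/7
sum k=1..2:
  [1] −1/2 = -1/2
  [2] +1/4 = 1/4
S = -1/4
C² = P²·S² = 1/14 ; C = -0.267261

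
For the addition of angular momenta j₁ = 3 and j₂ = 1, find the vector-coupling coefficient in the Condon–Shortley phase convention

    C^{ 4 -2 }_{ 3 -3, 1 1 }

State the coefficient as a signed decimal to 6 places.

+0.188982  (= +√(1/28))

triangle: 0!·6!·2!/9! = 1440/362880
(j±m)!: 0!·6!·2!·0!·2!·6! = 2073600
prefactor² = (2J+1)·Δ·N² = 518400/7
  k=0: +1/(0!·0!·6!·2!·0!·0!) = 1/1440
Σ = 1/1440  ⇒  CG² = 518400/7·1/1440² = 1/28
CG = +√(1/28) = +0.188982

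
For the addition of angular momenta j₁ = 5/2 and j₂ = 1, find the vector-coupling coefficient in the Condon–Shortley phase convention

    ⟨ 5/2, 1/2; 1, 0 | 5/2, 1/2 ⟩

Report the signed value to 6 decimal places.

triangle: 1!×4!×1!/7! = 24/5040
(j±m)!: 3!×2!×1!×1!×3!×2! = 144
prefactor² = (2J+1)×Δ×N² = 144/35
  k=0: +1/(0!×1!×2!×1!×2!×0!) = 1/4
  k=1: −1/(1!×0!×1!×0!×3!×1!) = -1/6
Σ = 1/12  ⇒  CG² = 144/35×1/12² = 1/35
CG = +√(1/35) = +0.169031

+0.169031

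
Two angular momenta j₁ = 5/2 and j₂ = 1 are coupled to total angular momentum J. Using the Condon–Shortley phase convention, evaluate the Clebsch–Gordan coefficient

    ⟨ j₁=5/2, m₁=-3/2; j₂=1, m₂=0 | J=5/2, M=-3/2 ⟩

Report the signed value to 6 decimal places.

-0.507093

j₁+j₂−J=1  J+j₁−j₂=4  J−j₁+j₂=1  j₁+j₂+J+1=7
(j₁±m₁, j₂±m₂, J±M) = (1,4,1,1,1,4)
P² = 576/35
sum k=0..1:
  [0] +1/24 = 1/24
  [1] −1/6 = -1/6
S = -1/8
C² = P²·S² = 9/35 ; C = -0.507093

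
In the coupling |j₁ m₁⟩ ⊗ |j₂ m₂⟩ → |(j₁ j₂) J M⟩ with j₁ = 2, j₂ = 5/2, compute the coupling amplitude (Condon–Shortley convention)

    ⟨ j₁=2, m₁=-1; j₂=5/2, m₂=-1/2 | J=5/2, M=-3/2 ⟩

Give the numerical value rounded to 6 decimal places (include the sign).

triangle: 2!·2!·3!/8! = 24/40320
(j±m)!: 1!·3!·2!·3!·1!·4! = 1728
prefactor² = (2J+1)·Δ·N² = 216/35
  k=1: −1/(1!·1!·2!·1!·0!·2!) = -1/4
  k=2: +1/(2!·0!·1!·0!·1!·3!) = 1/12
Σ = -1/6  ⇒  CG² = 216/35·(-1/6)² = 6/35
CG = −√(6/35) = -0.414039

-0.414039  (= −√(6/35))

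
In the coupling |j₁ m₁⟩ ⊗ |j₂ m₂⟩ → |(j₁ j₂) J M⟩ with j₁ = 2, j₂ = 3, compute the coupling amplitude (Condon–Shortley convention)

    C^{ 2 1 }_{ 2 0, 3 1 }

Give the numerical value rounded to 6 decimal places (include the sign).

triangle: 3!×1!×3!/8! = 36/40320
(j±m)!: 2!×2!×4!×2!×3!×1! = 1152
prefactor² = (2J+1)×Δ×N² = 36/7
  k=1: −1/(1!×2!×1!×3!×0!×0!) = -1/12
  k=2: +1/(2!×1!×0!×2!×1!×1!) = 1/4
Σ = 1/6  ⇒  CG² = 36/7×1/6² = 1/7
CG = +√(1/7) = +0.377964

+0.377964  (= +√(1/7))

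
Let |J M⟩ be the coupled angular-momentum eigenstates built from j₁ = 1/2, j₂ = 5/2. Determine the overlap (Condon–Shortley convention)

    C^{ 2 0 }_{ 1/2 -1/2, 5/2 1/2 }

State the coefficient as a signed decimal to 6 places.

√[5·1!0!4!/6! · 0!1!3!2!2!2!] = √(8)
  +(−1)^1/∏(1,0,0,2,0,2)! = -1/4  (running -1/4)
⟨..|..⟩ = √(8)·(-1/4) = -0.707107

-0.707107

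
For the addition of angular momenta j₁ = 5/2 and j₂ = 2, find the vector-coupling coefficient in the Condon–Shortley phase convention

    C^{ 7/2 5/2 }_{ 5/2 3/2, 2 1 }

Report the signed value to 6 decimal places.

j₁+j₂−J=1  J+j₁−j₂=4  J−j₁+j₂=3  j₁+j₂+J+1=9
(j₁±m₁, j₂±m₂, J±M) = (4,1,3,1,6,1)
P² = 2304/7
sum k=0..1:
  [0] +1/36 = 1/36
  [1] −1/48 = -1/48
S = 1/144
C² = P²·S² = 1/63 ; C = +0.125988

+√(1/63) = +0.125988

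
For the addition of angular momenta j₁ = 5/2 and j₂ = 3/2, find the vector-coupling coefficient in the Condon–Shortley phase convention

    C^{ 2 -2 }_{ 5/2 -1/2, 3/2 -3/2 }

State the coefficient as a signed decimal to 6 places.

+0.377964  (= +√(1/7))

j₁+j₂−J=2  J+j₁−j₂=3  J−j₁+j₂=1  j₁+j₂+J+1=7
(j₁±m₁, j₂±m₂, J±M) = (2,3,0,3,0,4)
P² = 144/7
sum k=0..0:
  [0] +1/12 = 1/12
S = 1/12
C² = P²·S² = 1/7 ; C = +0.377964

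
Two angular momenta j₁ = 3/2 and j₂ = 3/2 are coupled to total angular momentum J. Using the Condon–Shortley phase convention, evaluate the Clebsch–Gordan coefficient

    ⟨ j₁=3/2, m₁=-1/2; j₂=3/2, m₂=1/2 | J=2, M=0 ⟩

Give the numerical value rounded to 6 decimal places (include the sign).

−√(1/4) = -0.500000

√[5·1!2!2!/6! · 1!2!2!1!2!2!] = √(4/9)
  +(−1)^0/∏(0,1,2,2,0,0)! = 1/4  (running 1/4)
  +(−1)^1/∏(1,0,1,1,1,1)! = -1  (running -3/4)
⟨..|..⟩ = √(4/9)·(-3/4) = -0.500000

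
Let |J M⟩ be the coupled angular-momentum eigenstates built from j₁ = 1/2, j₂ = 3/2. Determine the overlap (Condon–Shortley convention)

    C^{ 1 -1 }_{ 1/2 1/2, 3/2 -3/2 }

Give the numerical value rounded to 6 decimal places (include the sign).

+√(3/4) = +0.866025

triangle: 1!×0!×2!/4! = 2/24
(j±m)!: 1!×0!×0!×3!×0!×2! = 12
prefactor² = (2J+1)×Δ×N² = 3
  k=0: +1/(0!×1!×0!×0!×0!×2!) = 1/2
Σ = 1/2  ⇒  CG² = 3×1/2² = 3/4
CG = +√(3/4) = +0.866025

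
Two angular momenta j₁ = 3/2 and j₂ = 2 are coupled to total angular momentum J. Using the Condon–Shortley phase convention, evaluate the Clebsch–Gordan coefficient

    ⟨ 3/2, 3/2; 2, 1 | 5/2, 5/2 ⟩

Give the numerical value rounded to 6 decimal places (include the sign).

√[6·1!2!3!/7! · 3!0!3!1!5!0!] = √(432/7)
  +(−1)^0/∏(0,1,0,3,2,0)! = 1/12  (running 1/12)
⟨..|..⟩ = √(432/7)·(1/12) = +0.654654

+0.654654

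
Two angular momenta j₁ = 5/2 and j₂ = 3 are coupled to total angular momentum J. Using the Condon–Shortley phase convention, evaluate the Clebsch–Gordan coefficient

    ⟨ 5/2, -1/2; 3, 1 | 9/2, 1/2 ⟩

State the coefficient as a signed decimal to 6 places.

triangle: 1!·4!·5!/11! = 2880/39916800
(j±m)!: 2!·3!·4!·2!·5!·4! = 1658880
prefactor² = (2J+1)·Δ·N² = 92160/77
  k=0: +1/(0!·1!·3!·4!·1!·1!) = 1/144
  k=1: −1/(1!·0!·2!·3!·2!·2!) = -1/48
Σ = -1/72  ⇒  CG² = 92160/77·(-1/72)² = 160/693
CG = −√(160/693) = -0.480500

-0.480500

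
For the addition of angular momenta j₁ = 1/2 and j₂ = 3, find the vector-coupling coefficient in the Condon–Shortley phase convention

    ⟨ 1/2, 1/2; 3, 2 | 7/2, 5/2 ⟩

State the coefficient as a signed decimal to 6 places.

+√(6/7) = +0.925820

triangle: 0!×1!×6!/8! = 720/40320
(j±m)!: 1!×0!×5!×1!×6!×1! = 86400
prefactor² = (2J+1)×Δ×N² = 86400/7
  k=0: +1/(0!×0!×0!×5!×1!×1!) = 1/120
Σ = 1/120  ⇒  CG² = 86400/7×1/120² = 6/7
CG = +√(6/7) = +0.925820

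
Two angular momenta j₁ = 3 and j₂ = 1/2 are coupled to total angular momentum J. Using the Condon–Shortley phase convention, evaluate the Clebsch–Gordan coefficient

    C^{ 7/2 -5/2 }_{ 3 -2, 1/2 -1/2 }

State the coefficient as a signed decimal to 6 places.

+0.925820  (= +√(6/7))

j₁+j₂−J=0  J+j₁−j₂=6  J−j₁+j₂=1  j₁+j₂+J+1=8
(j₁±m₁, j₂±m₂, J±M) = (1,5,0,1,1,6)
P² = 86400/7
sum k=0..0:
  [0] +1/120 = 1/120
S = 1/120
C² = P²·S² = 6/7 ; C = +0.925820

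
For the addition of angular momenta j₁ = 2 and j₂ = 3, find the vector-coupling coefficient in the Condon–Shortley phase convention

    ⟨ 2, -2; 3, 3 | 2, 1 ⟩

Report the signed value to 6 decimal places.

-0.597614

j₁+j₂−J=3  J+j₁−j₂=1  J−j₁+j₂=3  j₁+j₂+J+1=8
(j₁±m₁, j₂±m₂, J±M) = (0,4,6,0,3,1)
P² = 3240/7
sum k=3..3:
  [3] −1/36 = -1/36
S = -1/36
C² = P²·S² = 5/14 ; C = -0.597614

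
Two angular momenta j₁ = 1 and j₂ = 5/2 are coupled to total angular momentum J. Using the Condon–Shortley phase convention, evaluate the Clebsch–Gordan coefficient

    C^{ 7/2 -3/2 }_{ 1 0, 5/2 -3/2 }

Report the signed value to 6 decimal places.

+√(10/21) = +0.690066

√[8·0!2!5!/8! · 1!1!1!4!2!5!] = √(1920/7)
  +(−1)^0/∏(0,0,1,1,1,4)! = 1/24  (running 1/24)
⟨..|..⟩ = √(1920/7)·(1/24) = +0.690066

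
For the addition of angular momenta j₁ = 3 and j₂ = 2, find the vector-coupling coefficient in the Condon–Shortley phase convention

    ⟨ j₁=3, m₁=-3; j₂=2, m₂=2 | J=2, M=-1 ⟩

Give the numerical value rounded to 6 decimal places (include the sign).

-0.597614  (= −√(5/14))

triangle: 3!*3!*1!/8! = 36/40320
(j±m)!: 0!*6!*4!*0!*1!*3! = 103680
prefactor² = (2J+1)*Δ*N² = 3240/7
  k=3: −1/(3!*0!*3!*1!*0!*0!) = -1/36
Σ = -1/36  ⇒  CG² = 3240/7*(-1/36)² = 5/14
CG = −√(5/14) = -0.597614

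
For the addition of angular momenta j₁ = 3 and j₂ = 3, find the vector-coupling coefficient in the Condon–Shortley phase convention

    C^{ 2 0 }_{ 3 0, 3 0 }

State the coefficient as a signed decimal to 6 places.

√[5·4!2!2!/9! · 3!3!3!3!2!2!] = √(48/7)
  +(−1)^1/∏(1,3,2,2,0,0)! = -1/24  (running -1/24)
  +(−1)^2/∏(2,2,1,1,1,1)! = 1/4  (running 5/24)
  +(−1)^3/∏(3,1,0,0,2,2)! = -1/24  (running 1/6)
⟨..|..⟩ = √(48/7)·(1/6) = +0.436436

+0.436436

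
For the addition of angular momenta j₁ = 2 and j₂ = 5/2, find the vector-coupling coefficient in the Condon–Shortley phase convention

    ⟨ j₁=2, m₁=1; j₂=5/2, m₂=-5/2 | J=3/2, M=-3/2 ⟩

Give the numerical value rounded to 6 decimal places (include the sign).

+0.534522

j₁+j₂−J=3  J+j₁−j₂=1  J−j₁+j₂=2  j₁+j₂+J+1=7
(j₁±m₁, j₂±m₂, J±M) = (3,1,0,5,0,3)
P² = 288/7
sum k=0..0:
  [0] +1/12 = 1/12
S = 1/12
C² = P²·S² = 2/7 ; C = +0.534522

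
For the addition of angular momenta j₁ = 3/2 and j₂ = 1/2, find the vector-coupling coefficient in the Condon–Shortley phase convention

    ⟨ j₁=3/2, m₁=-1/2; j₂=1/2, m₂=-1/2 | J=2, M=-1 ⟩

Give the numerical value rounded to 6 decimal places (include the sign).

j₁+j₂−J=0  J+j₁−j₂=3  J−j₁+j₂=1  j₁+j₂+J+1=5
(j₁±m₁, j₂±m₂, J±M) = (1,2,0,1,1,3)
P² = 3
sum k=0..0:
  [0] +1/2 = 1/2
S = 1/2
C² = P²·S² = 3/4 ; C = +0.866025

+0.866025  (= +√(3/4))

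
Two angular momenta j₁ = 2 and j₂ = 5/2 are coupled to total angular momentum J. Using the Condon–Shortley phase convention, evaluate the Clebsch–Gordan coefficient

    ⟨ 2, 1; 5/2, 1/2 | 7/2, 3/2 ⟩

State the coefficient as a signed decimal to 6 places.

+√(2/21) ≈ +0.308607

√[8·1!3!4!/9! · 3!1!3!2!5!2!] = √(384/7)
  +(−1)^0/∏(0,1,1,3,2,1)! = 1/12  (running 1/12)
  +(−1)^1/∏(1,0,0,2,3,2)! = -1/24  (running 1/24)
⟨..|..⟩ = √(384/7)·(1/24) = +0.308607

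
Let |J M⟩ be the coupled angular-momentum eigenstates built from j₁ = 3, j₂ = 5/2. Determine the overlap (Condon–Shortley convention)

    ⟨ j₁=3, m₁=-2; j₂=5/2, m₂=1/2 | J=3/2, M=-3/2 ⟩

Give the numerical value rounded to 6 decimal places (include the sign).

−√(2/7) ≈ -0.534522

triangle: 4!·2!·1!/8! = 48/40320
(j±m)!: 1!·5!·3!·2!·0!·3! = 8640
prefactor² = (2J+1)·Δ·N² = 288/7
  k=3: −1/(3!·1!·2!·0!·0!·1!) = -1/12
Σ = -1/12  ⇒  CG² = 288/7·(-1/12)² = 2/7
CG = −√(2/7) = -0.534522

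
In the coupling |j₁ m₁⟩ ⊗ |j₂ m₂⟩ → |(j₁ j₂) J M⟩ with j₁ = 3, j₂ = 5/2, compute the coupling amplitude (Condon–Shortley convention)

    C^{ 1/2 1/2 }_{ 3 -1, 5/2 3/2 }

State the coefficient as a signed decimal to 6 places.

triangle: 5!×1!×0!/7! = 120/5040
(j±m)!: 2!×4!×4!×1!×1!×0! = 1152
prefactor² = (2J+1)×Δ×N² = 384/7
  k=4: +1/(4!×1!×0!×0!×1!×0!) = 1/24
Σ = 1/24  ⇒  CG² = 384/7×1/24² = 2/21
CG = +√(2/21) = +0.308607

+√(2/21) ≈ +0.308607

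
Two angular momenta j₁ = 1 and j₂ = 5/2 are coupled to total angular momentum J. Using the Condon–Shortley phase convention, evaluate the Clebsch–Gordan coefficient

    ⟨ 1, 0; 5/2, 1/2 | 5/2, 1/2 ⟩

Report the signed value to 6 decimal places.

j₁+j₂−J=1  J+j₁−j₂=1  J−j₁+j₂=4  j₁+j₂+J+1=7
(j₁±m₁, j₂±m₂, J±M) = (1,1,3,2,3,2)
P² = 144/35
sum k=0..1:
  [0] +1/6 = 1/6
  [1] −1/4 = -1/4
S = -1/12
C² = P²·S² = 1/35 ; C = -0.169031

−√(1/35) = -0.169031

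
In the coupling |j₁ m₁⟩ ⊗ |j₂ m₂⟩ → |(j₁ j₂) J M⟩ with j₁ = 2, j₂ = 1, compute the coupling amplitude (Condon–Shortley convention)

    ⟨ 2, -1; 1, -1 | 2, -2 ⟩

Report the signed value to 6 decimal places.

+√(1/3) = +0.577350

√[5·1!3!1!/6! · 1!3!0!2!0!4!] = √(12)
  +(−1)^0/∏(0,1,3,0,0,1)! = 1/6  (running 1/6)
⟨..|..⟩ = √(12)·(1/6) = +0.577350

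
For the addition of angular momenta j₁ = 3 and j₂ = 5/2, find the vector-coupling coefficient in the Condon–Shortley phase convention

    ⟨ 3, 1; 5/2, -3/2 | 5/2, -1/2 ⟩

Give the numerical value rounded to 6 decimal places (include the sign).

triangle: 3!×3!×2!/9! = 72/362880
(j±m)!: 4!×2!×1!×4!×2!×3! = 13824
prefactor² = (2J+1)×Δ×N² = 576/35
  k=0: +1/(0!×3!×2!×1!×1!×1!) = 1/12
  k=1: −1/(1!×2!×1!×0!×2!×2!) = -1/8
Σ = -1/24  ⇒  CG² = 576/35×(-1/24)² = 1/35
CG = −√(1/35) = -0.169031

-0.169031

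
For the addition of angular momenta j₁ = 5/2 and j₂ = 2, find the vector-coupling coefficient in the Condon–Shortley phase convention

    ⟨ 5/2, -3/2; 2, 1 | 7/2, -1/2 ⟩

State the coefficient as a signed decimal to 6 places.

j₁+j₂−J=1  J+j₁−j₂=4  J−j₁+j₂=3  j₁+j₂+J+1=9
(j₁±m₁, j₂±m₂, J±M) = (1,4,3,1,3,4)
P² = 2304/35
sum k=0..1:
  [0] +1/144 = 1/144
  [1] −1/12 = -1/12
S = -11/144
C² = P²·S² = 121/315 ; C = -0.619780

−√(121/315) ≈ -0.619780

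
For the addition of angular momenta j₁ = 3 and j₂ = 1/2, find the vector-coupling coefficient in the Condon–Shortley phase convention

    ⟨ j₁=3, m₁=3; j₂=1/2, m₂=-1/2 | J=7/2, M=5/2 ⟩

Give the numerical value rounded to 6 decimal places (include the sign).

+√(1/7) = +0.377964

√[8·0!6!1!/8! · 6!0!0!1!6!1!] = √(518400/7)
  +(−1)^0/∏(0,0,0,0,6,1)! = 1/720  (running 1/720)
⟨..|..⟩ = √(518400/7)·(1/720) = +0.377964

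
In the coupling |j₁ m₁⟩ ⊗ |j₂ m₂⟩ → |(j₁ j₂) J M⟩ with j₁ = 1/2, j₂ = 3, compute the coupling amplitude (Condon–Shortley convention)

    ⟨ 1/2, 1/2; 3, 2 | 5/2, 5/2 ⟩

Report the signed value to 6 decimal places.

√[6·1!0!5!/7! · 1!0!5!1!5!0!] = √(14400/7)
  +(−1)^0/∏(0,1,0,5,0,0)! = 1/120  (running 1/120)
⟨..|..⟩ = √(14400/7)·(1/120) = +0.377964

+√(1/7) ≈ +0.377964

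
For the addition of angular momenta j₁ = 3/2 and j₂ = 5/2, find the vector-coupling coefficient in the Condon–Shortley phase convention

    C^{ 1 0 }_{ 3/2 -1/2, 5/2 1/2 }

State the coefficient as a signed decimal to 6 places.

+√(3/10) = +0.547723

√[3·3!0!2!/6! · 1!2!3!2!1!1!] = √(6/5)
  +(−1)^2/∏(2,1,0,1,0,1)! = 1/2  (running 1/2)
⟨..|..⟩ = √(6/5)·(1/2) = +0.547723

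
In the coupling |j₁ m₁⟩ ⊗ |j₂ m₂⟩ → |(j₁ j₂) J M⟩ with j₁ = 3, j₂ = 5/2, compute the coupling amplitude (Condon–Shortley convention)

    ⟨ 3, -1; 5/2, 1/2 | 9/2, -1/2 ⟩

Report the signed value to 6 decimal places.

−√(160/693) = -0.480500

j₁+j₂−J=1  J+j₁−j₂=5  J−j₁+j₂=4  j₁+j₂+J+1=11
(j₁±m₁, j₂±m₂, J±M) = (2,4,3,2,4,5)
P² = 92160/77
sum k=0..1:
  [0] +1/144 = 1/144
  [1] −1/48 = -1/48
S = -1/72
C² = P²·S² = 160/693 ; C = -0.480500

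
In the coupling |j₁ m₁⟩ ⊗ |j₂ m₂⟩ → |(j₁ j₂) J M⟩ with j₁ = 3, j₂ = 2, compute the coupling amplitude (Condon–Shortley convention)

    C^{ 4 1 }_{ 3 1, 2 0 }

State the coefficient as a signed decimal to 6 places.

√[9·1!5!3!/10! · 4!2!2!2!5!3!] = √(1728/7)
  +(−1)^0/∏(0,1,2,2,3,1)! = 1/24  (running 1/24)
  +(−1)^1/∏(1,0,1,1,4,2)! = -1/48  (running 1/48)
⟨..|..⟩ = √(1728/7)·(1/48) = +0.327327

+√(3/28) = +0.327327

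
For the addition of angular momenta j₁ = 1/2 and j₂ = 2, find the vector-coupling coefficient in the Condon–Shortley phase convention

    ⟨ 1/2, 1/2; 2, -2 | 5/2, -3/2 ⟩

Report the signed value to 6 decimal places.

+0.447214  (= +√(1/5))

triangle: 0!·1!·4!/6! = 24/720
(j±m)!: 1!·0!·0!·4!·1!·4! = 576
prefactor² = (2J+1)·Δ·N² = 576/5
  k=0: +1/(0!·0!·0!·0!·1!·4!) = 1/24
Σ = 1/24  ⇒  CG² = 576/5·1/24² = 1/5
CG = +√(1/5) = +0.447214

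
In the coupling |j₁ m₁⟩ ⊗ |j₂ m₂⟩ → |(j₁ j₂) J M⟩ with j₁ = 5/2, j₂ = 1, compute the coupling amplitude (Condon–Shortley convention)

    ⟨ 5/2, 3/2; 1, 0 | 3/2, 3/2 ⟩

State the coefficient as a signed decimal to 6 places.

−√(4/15) = -0.516398

triangle: 2!*3!*0!/6! = 12/720
(j±m)!: 4!*1!*1!*1!*3!*0! = 144
prefactor² = (2J+1)*Δ*N² = 48/5
  k=1: −1/(1!*1!*0!*0!*3!*0!) = -1/6
Σ = -1/6  ⇒  CG² = 48/5*(-1/6)² = 4/15
CG = −√(4/15) = -0.516398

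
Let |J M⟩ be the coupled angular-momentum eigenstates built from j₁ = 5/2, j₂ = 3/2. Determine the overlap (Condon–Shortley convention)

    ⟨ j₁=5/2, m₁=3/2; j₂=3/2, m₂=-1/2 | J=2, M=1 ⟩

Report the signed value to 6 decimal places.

+√(1/42) = +0.154303

j₁+j₂−J=2  J+j₁−j₂=3  J−j₁+j₂=1  j₁+j₂+J+1=7
(j₁±m₁, j₂±m₂, J±M) = (4,1,1,2,3,1)
P² = 24/7
sum k=0..1:
  [0] +1/4 = 1/4
  [1] −1/6 = -1/6
S = 1/12
C² = P²·S² = 1/42 ; C = +0.154303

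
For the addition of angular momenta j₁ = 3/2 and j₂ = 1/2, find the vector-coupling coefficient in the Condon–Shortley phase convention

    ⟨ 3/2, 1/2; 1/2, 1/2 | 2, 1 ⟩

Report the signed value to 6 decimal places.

+√(3/4) = +0.866025

√[5·0!3!1!/5! · 2!1!1!0!3!1!] = √(3)
  +(−1)^0/∏(0,0,1,1,2,0)! = 1/2  (running 1/2)
⟨..|..⟩ = √(3)·(1/2) = +0.866025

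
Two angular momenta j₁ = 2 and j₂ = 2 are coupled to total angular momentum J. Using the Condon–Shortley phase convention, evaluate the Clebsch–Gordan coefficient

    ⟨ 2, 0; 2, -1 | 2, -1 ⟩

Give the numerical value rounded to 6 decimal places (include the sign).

-0.267261

√[5·2!2!2!/7! · 2!2!1!3!1!3!] = √(8/7)
  +(−1)^0/∏(0,2,2,1,0,1)! = 1/4  (running 1/4)
  +(−1)^1/∏(1,1,1,0,1,2)! = -1/2  (running -1/4)
⟨..|..⟩ = √(8/7)·(-1/4) = -0.267261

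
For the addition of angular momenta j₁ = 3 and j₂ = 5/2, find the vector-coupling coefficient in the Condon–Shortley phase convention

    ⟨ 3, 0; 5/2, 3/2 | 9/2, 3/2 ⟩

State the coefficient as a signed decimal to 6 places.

triangle: 1!·5!·4!/11! = 2880/39916800
(j±m)!: 3!·3!·4!·1!·6!·3! = 3732480
prefactor² = (2J+1)·Δ·N² = 207360/77
  k=0: +1/(0!·1!·3!·4!·2!·0!) = 1/288
  k=1: −1/(1!·0!·2!·3!·3!·1!) = -1/72
Σ = -1/96  ⇒  CG² = 207360/77·(-1/96)² = 45/154
CG = −√(45/154) = -0.540562

-0.540562  (= −√(45/154))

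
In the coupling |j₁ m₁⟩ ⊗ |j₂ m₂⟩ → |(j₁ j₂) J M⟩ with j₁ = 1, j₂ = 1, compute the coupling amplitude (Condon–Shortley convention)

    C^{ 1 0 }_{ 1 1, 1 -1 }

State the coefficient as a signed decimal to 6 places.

j₁+j₂−J=1  J+j₁−j₂=1  J−j₁+j₂=1  j₁+j₂+J+1=4
(j₁±m₁, j₂±m₂, J±M) = (2,0,0,2,1,1)
P² = 1/2
sum k=0..0:
  [0] +1/1 = 1
S = 1
C² = P²·S² = 1/2 ; C = +0.707107

+0.707107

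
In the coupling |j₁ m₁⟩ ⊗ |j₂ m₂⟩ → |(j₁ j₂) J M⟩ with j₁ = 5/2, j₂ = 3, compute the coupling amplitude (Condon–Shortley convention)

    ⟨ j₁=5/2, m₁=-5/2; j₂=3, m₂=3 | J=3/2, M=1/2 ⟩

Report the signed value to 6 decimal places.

√[4·4!1!2!/8! · 0!5!6!0!2!1!] = √(5760/7)
  +(−1)^4/∏(4,0,1,2,0,0)! = 1/48  (running 1/48)
⟨..|..⟩ = √(5760/7)·(1/48) = +0.597614

+0.597614  (= +√(5/14))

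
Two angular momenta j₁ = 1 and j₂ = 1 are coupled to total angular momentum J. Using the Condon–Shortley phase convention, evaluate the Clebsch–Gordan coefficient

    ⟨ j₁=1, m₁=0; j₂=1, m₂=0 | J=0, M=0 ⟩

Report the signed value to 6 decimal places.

√[1·2!0!0!/3! · 1!1!1!1!0!0!] = √(1/3)
  +(−1)^1/∏(1,1,0,0,0,0)! = -1  (running -1)
⟨..|..⟩ = √(1/3)·(-1) = -0.577350

-0.577350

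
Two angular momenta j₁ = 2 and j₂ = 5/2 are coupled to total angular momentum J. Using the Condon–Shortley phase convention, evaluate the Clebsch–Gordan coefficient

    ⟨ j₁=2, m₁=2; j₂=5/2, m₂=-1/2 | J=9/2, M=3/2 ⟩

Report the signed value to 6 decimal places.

+√(5/42) = +0.345033

√[10·0!4!5!/10! · 4!0!2!3!6!3!] = √(69120/7)
  +(−1)^0/∏(0,0,0,2,4,3)! = 1/288  (running 1/288)
⟨..|..⟩ = √(69120/7)·(1/288) = +0.345033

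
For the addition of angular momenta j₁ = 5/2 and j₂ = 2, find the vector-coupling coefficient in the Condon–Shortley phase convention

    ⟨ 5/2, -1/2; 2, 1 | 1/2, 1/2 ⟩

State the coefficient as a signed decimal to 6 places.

triangle: 4!*1!*0!/6! = 24/720
(j±m)!: 2!*3!*3!*1!*1!*0! = 72
prefactor² = (2J+1)*Δ*N² = 24/5
  k=3: −1/(3!*1!*0!*0!*1!*0!) = -1/6
Σ = -1/6  ⇒  CG² = 24/5*(-1/6)² = 2/15
CG = −√(2/15) = -0.365148

−√(2/15) ≈ -0.365148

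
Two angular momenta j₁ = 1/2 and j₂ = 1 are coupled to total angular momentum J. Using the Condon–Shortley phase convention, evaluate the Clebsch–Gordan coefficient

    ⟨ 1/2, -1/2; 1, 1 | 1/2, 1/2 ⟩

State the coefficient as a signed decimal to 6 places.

j₁+j₂−J=1  J+j₁−j₂=0  J−j₁+j₂=1  j₁+j₂+J+1=3
(j₁±m₁, j₂±m₂, J±M) = (0,1,2,0,1,0)
P² = 2/3
sum k=1..1:
  [1] −1/1 = -1
S = -1
C² = P²·S² = 2/3 ; C = -0.816497

−√(2/3) ≈ -0.816497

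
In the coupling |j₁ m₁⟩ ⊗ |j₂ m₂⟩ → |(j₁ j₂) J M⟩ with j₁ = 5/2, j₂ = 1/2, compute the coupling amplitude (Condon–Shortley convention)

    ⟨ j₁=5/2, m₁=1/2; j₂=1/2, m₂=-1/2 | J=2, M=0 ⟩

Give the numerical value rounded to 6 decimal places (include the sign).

triangle: 1!×4!×0!/6! = 24/720
(j±m)!: 3!×2!×0!×1!×2!×2! = 48
prefactor² = (2J+1)×Δ×N² = 8
  k=0: +1/(0!×1!×2!×0!×2!×0!) = 1/4
Σ = 1/4  ⇒  CG² = 8×1/4² = 1/2
CG = +√(1/2) = +0.707107

+0.707107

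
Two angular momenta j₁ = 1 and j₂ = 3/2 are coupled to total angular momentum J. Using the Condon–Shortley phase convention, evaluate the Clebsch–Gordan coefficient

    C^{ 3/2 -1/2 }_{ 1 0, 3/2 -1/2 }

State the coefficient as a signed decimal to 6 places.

+0.258199

j₁+j₂−J=1  J+j₁−j₂=1  J−j₁+j₂=2  j₁+j₂+J+1=5
(j₁±m₁, j₂±m₂, J±M) = (1,1,1,2,1,2)
P² = 4/15
sum k=0..1:
  [0] +1/1 = 1
  [1] −1/2 = -1/2
S = 1/2
C² = P²·S² = 1/15 ; C = +0.258199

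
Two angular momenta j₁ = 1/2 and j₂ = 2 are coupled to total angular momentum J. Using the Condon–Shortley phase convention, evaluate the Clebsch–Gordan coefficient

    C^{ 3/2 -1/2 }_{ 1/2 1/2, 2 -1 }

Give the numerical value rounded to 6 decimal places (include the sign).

j₁+j₂−J=1  J+j₁−j₂=0  J−j₁+j₂=3  j₁+j₂+J+1=5
(j₁±m₁, j₂±m₂, J±M) = (1,0,1,3,1,2)
P² = 12/5
sum k=0..0:
  [0] +1/2 = 1/2
S = 1/2
C² = P²·S² = 3/5 ; C = +0.774597

+√(3/5) ≈ +0.774597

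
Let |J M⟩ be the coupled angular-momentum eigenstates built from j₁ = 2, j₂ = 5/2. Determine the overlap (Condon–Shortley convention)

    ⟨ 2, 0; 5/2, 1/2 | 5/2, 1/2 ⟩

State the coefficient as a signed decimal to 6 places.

-0.478091  (= −√(8/35))

√[6·2!2!3!/8! · 2!2!3!2!3!2!] = √(72/35)
  +(−1)^0/∏(0,2,2,3,0,0)! = 1/24  (running 1/24)
  +(−1)^1/∏(1,1,1,2,1,1)! = -1/2  (running -11/24)
  +(−1)^2/∏(2,0,0,1,2,2)! = 1/8  (running -1/3)
⟨..|..⟩ = √(72/35)·(-1/3) = -0.478091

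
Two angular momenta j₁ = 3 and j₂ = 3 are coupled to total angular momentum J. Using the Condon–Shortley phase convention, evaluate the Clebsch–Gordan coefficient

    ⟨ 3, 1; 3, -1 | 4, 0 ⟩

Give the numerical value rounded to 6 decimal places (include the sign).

√[9·2!4!4!/11! · 4!2!2!4!4!4!] = √(663552/1925)
  +(−1)^0/∏(0,2,2,2,2,2)! = 1/32  (running 1/32)
  +(−1)^1/∏(1,1,1,1,3,3)! = -1/36  (running 1/288)
  +(−1)^2/∏(2,0,0,0,4,4)! = 1/1152  (running 5/1152)
⟨..|..⟩ = √(663552/1925)·(5/1152) = +0.080582

+0.080582  (= +√(1/154))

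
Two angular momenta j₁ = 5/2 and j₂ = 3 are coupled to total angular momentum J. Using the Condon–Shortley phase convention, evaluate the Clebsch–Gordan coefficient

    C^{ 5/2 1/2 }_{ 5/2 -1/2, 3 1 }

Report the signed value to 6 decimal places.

+0.478091  (= +√(8/35))

√[6·3!2!3!/9! · 2!3!4!2!3!2!] = √(288/35)
  +(−1)^1/∏(1,2,2,3,0,0)! = -1/24  (running -1/24)
  +(−1)^2/∏(2,1,1,2,1,1)! = 1/4  (running 5/24)
  +(−1)^3/∏(3,0,0,1,2,2)! = -1/24  (running 1/6)
⟨..|..⟩ = √(288/35)·(1/6) = +0.478091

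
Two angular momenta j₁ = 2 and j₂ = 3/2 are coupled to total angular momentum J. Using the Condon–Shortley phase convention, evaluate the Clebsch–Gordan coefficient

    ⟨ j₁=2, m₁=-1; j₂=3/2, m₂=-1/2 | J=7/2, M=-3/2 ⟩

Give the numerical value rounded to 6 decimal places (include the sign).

triangle: 0!×4!×3!/8! = 144/40320
(j±m)!: 1!×3!×1!×2!×2!×5! = 2880
prefactor² = (2J+1)×Δ×N² = 576/7
  k=0: +1/(0!×0!×3!×1!×1!×2!) = 1/12
Σ = 1/12  ⇒  CG² = 576/7×1/12² = 4/7
CG = +√(4/7) = +0.755929

+0.755929  (= +√(4/7))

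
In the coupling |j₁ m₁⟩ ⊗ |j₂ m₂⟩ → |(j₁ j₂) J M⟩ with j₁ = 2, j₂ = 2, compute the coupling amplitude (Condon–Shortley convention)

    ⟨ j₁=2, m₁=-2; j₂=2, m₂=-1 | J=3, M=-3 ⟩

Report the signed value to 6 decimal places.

−√(1/2) ≈ -0.707107

√[7·1!3!3!/8! · 0!4!1!3!0!6!] = √(648)
  +(−1)^1/∏(1,0,3,0,0,3)! = -1/36  (running -1/36)
⟨..|..⟩ = √(648)·(-1/36) = -0.707107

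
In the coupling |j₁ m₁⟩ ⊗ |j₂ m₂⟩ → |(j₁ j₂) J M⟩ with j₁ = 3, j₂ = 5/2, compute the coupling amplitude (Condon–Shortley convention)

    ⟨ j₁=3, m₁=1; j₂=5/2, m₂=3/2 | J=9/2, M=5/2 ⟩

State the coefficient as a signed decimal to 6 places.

-0.317821

√[10·1!5!4!/11! · 4!2!4!1!7!2!] = √(92160/11)
  +(−1)^0/∏(0,1,2,4,3,0)! = 1/288  (running 1/288)
  +(−1)^1/∏(1,0,1,3,4,1)! = -1/144  (running -1/288)
⟨..|..⟩ = √(92160/11)·(-1/288) = -0.317821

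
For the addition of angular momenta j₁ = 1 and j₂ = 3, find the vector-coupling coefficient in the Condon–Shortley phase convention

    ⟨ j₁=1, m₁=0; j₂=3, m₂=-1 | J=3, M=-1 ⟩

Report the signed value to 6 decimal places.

j₁+j₂−J=1  J+j₁−j₂=1  J−j₁+j₂=5  j₁+j₂+J+1=8
(j₁±m₁, j₂±m₂, J±M) = (1,1,2,4,2,4)
P² = 48
sum k=0..1:
  [0] +1/12 = 1/12
  [1] −1/24 = -1/24
S = 1/24
C² = P²·S² = 1/12 ; C = +0.288675

+0.288675  (= +√(1/12))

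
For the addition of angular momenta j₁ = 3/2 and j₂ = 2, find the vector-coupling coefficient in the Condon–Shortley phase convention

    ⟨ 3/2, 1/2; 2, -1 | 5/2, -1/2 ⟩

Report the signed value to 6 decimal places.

+√(5/14) = +0.597614

√[6·1!2!3!/7! · 2!1!1!3!2!3!] = √(72/35)
  +(−1)^0/∏(0,1,1,1,1,2)! = 1/2  (running 1/2)
  +(−1)^1/∏(1,0,0,0,2,3)! = -1/12  (running 5/12)
⟨..|..⟩ = √(72/35)·(5/12) = +0.597614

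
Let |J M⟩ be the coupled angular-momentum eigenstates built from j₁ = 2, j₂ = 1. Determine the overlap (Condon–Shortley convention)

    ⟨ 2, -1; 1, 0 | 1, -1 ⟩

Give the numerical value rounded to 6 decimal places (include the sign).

triangle: 2!×2!×0!/5! = 4/120
(j±m)!: 1!×3!×1!×1!×0!×2! = 12
prefactor² = (2J+1)×Δ×N² = 6/5
  k=1: −1/(1!×1!×2!×0!×0!×0!) = -1/2
Σ = -1/2  ⇒  CG² = 6/5×(-1/2)² = 3/10
CG = −√(3/10) = -0.547723

−√(3/10) = -0.547723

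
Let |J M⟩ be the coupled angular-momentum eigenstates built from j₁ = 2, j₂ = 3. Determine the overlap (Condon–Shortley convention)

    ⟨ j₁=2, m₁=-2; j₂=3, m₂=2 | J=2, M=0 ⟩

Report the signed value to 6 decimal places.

triangle: 3!·1!·3!/8! = 36/40320
(j±m)!: 0!·4!·5!·1!·2!·2! = 11520
prefactor² = (2J+1)·Δ·N² = 360/7
  k=3: −1/(3!·0!·1!·2!·0!·1!) = -1/12
Σ = -1/12  ⇒  CG² = 360/7·(-1/12)² = 5/14
CG = −√(5/14) = -0.597614

−√(5/14) = -0.597614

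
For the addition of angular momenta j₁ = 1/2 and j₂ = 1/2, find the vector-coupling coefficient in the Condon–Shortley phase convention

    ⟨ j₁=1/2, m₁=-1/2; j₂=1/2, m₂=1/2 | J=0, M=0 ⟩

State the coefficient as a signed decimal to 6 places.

-0.707107

triangle: 1!*0!*0!/2! = 1/2
(j±m)!: 0!*1!*1!*0!*0!*0! = 1
prefactor² = (2J+1)*Δ*N² = 1/2
  k=1: −1/(1!*0!*0!*0!*0!*0!) = -1
Σ = -1  ⇒  CG² = 1/2*(-1)² = 1/2
CG = −√(1/2) = -0.707107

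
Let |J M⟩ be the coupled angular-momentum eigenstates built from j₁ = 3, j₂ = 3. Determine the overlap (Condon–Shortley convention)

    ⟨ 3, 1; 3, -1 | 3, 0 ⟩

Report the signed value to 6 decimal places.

triangle: 3!×3!×3!/10! = 216/3628800
(j±m)!: 4!×2!×2!×4!×3!×3! = 82944
prefactor² = (2J+1)×Δ×N² = 864/25
  k=0: +1/(0!×3!×2!×2!×1!×1!) = 1/24
  k=1: −1/(1!×2!×1!×1!×2!×2!) = -1/8
  k=2: +1/(2!×1!×0!×0!×3!×3!) = 1/72
Σ = -5/72  ⇒  CG² = 864/25×(-5/72)² = 1/6
CG = −√(1/6) = -0.408248

-0.408248  (= −√(1/6))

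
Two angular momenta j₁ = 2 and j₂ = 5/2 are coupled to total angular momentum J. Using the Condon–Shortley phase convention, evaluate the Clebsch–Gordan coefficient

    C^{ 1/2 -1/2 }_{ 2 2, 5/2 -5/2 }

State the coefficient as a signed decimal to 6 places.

triangle: 4!·0!·1!/6! = 24/720
(j±m)!: 4!·0!·0!·5!·0!·1! = 2880
prefactor² = (2J+1)·Δ·N² = 192
  k=0: +1/(0!·4!·0!·0!·0!·1!) = 1/24
Σ = 1/24  ⇒  CG² = 192·1/24² = 1/3
CG = +√(1/3) = +0.577350

+√(1/3) ≈ +0.577350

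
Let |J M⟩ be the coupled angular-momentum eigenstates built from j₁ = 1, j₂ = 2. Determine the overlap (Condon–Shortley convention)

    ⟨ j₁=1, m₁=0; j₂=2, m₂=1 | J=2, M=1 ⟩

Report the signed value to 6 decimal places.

√[5·1!1!3!/6! · 1!1!3!1!3!1!] = √(3/2)
  +(−1)^0/∏(0,1,1,3,0,0)! = 1/6  (running 1/6)
  +(−1)^1/∏(1,0,0,2,1,1)! = -1/2  (running -1/3)
⟨..|..⟩ = √(3/2)·(-1/3) = -0.408248

−√(1/6) = -0.408248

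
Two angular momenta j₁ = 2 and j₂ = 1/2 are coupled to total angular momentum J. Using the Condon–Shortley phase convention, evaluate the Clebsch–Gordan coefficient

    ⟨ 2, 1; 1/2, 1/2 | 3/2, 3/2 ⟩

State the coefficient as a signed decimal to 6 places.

−√(1/5) ≈ -0.447214

j₁+j₂−J=1  J+j₁−j₂=3  J−j₁+j₂=0  j₁+j₂+J+1=5
(j₁±m₁, j₂±m₂, J±M) = (3,1,1,0,3,0)
P² = 36/5
sum k=1..1:
  [1] −1/6 = -1/6
S = -1/6
C² = P²·S² = 1/5 ; C = -0.447214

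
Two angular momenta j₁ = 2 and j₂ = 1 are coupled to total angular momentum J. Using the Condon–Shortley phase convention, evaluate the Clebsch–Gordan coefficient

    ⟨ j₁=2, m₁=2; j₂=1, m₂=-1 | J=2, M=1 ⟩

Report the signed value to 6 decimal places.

+√(1/3) ≈ +0.577350

triangle: 1!×3!×1!/6! = 6/720
(j±m)!: 4!×0!×0!×2!×3!×1! = 288
prefactor² = (2J+1)×Δ×N² = 12
  k=0: +1/(0!×1!×0!×0!×3!×1!) = 1/6
Σ = 1/6  ⇒  CG² = 12×1/6² = 1/3
CG = +√(1/3) = +0.577350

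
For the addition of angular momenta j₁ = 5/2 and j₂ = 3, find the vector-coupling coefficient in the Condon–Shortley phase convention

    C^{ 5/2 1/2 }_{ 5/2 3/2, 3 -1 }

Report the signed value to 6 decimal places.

triangle: 3!·2!·3!/9! = 72/362880
(j±m)!: 4!·1!·2!·4!·3!·2! = 13824
prefactor² = (2J+1)·Δ·N² = 576/35
  k=0: +1/(0!·3!·1!·2!·1!·1!) = 1/12
  k=1: −1/(1!·2!·0!·1!·2!·2!) = -1/8
Σ = -1/24  ⇒  CG² = 576/35·(-1/24)² = 1/35
CG = −√(1/35) = -0.169031

−√(1/35) = -0.169031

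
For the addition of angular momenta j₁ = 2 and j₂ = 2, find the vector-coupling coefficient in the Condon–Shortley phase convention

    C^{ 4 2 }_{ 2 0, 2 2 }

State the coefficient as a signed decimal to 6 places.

+0.462910  (= +√(3/14))

triangle: 0!×4!×4!/9! = 576/362880
(j±m)!: 2!×2!×4!×0!×6!×2! = 138240
prefactor² = (2J+1)×Δ×N² = 13824/7
  k=0: +1/(0!×0!×2!×4!×2!×0!) = 1/96
Σ = 1/96  ⇒  CG² = 13824/7×1/96² = 3/14
CG = +√(3/14) = +0.462910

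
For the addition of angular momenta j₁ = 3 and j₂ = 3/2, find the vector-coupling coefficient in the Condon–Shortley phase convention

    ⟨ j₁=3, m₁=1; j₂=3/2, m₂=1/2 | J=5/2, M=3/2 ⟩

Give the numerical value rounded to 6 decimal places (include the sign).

j₁+j₂−J=2  J+j₁−j₂=4  J−j₁+j₂=1  j₁+j₂+J+1=8
(j₁±m₁, j₂±m₂, J±M) = (4,2,2,1,4,1)
P² = 576/35
sum k=1..2:
  [1] −1/6 = -1/6
  [2] +1/48 = 1/48
S = -7/48
C² = P²·S² = 7/20 ; C = -0.591608

−√(7/20) = -0.591608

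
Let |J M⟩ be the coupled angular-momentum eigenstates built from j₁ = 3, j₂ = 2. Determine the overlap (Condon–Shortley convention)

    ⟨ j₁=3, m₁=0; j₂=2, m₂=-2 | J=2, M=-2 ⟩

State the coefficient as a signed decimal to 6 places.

+0.267261  (= +√(1/14))

j₁+j₂−J=3  J+j₁−j₂=3  J−j₁+j₂=1  j₁+j₂+J+1=8
(j₁±m₁, j₂±m₂, J±M) = (3,3,0,4,0,4)
P² = 648/7
sum k=0..0:
  [0] +1/36 = 1/36
S = 1/36
C² = P²·S² = 1/14 ; C = +0.267261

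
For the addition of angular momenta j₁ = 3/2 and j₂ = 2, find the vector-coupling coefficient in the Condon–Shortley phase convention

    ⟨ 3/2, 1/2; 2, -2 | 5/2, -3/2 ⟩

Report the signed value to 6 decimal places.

+0.676123  (= +√(16/35))

j₁+j₂−J=1  J+j₁−j₂=2  J−j₁+j₂=3  j₁+j₂+J+1=7
(j₁±m₁, j₂±m₂, J±M) = (2,1,0,4,1,4)
P² = 576/35
sum k=0..0:
  [0] +1/6 = 1/6
S = 1/6
C² = P²·S² = 16/35 ; C = +0.676123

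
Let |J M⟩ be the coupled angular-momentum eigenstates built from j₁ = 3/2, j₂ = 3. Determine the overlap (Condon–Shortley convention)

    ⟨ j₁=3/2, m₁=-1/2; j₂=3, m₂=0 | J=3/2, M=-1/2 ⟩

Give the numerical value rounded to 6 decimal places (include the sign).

+√(9/35) = +0.507093

triangle: 3!*0!*3!/7! = 36/5040
(j±m)!: 1!*2!*3!*3!*1!*2! = 144
prefactor² = (2J+1)*Δ*N² = 144/35
  k=2: +1/(2!*1!*0!*1!*0!*2!) = 1/4
Σ = 1/4  ⇒  CG² = 144/35*1/4² = 9/35
CG = +√(9/35) = +0.507093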